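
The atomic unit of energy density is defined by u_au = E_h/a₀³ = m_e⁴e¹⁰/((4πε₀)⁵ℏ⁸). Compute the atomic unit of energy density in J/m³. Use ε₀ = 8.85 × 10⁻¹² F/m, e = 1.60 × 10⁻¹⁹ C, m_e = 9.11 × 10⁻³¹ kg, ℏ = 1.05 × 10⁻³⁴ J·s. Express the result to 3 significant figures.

3.01 × 10¹³ J/m³

u_au = E_h/a₀³ = m_e⁴e¹⁰/((4πε₀)⁵ℏ⁸)
E_h = 4.38 × 10⁻¹⁸ J
a₀ = 5.26 × 10⁻¹¹ m
E_h/a₀³ = 3.01 × 10¹³ J/m³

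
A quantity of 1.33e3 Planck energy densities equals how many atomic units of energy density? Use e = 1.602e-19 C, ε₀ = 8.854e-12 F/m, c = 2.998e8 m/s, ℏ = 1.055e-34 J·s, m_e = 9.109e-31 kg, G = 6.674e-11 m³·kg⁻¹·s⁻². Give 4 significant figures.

Planck energy density: u_P = c⁷/(ℏG²) = 4.632e113 J/m³
atomic unit of energy density: u_au = E_h/a₀³ = m_e⁴e¹⁰/((4πε₀)⁵ℏ⁸) = 2.929e13 J/m³
1.33e3 × 4.632e113 / 2.929e13 = 2.103e103

2.103e103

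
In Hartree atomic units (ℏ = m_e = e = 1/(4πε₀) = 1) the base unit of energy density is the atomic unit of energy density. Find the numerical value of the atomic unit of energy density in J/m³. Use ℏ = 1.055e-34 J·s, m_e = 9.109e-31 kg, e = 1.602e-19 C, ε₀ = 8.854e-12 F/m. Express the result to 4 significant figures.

u_au = E_h/a₀³ = m_e⁴e¹⁰/((4πε₀)⁵ℏ⁸)
E_h = 4.354e-18 J
a₀ = 5.297e-11 m
E_h/a₀³ = 2.929e13 J/m³

2.929e13 J/m³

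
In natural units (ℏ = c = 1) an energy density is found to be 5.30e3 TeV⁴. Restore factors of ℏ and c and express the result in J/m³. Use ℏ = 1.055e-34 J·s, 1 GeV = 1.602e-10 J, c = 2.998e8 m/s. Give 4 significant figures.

1.103e53 J/m³

[E]/[L]³ = [E]⁴/(ℏc)³; restore (ℏc)⁻³.
1 GeV⁴ → 1/(ℏc)³ × (1 GeV in J)⁴ = 2.082e37 J/m³.
Convert the energy scale: 5.30e3 TeV⁴ = 5.30e15 GeV⁴.
Result: 5.30e15 × 2.082e37 = 1.103e53 J/m³.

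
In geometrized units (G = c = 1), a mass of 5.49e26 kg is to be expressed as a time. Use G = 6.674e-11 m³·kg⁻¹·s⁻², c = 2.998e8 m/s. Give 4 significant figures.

1.360e-9 s

Mass → time via G/c³.
5.49e26 kg × (G/c³) = 1.360e-9 s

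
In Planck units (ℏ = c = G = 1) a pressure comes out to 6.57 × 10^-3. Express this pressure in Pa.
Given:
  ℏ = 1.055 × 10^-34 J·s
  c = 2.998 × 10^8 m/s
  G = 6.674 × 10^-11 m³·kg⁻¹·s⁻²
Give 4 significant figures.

One Planck pressure: p_P = c⁷/(ℏG²) = 4.632 × 10^113 Pa.
6.57 × 10^-3 × 4.632 × 10^113 Pa = 3.043 × 10^111 Pa

3.043 × 10^111 Pa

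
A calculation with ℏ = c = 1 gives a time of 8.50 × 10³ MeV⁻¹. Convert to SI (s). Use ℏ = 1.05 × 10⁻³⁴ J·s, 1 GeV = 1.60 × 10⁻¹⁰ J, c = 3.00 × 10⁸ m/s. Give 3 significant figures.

5.58 × 10⁻¹⁸ s

A time is [E]⁻¹ in ℏ=c=1; restore one factor of ℏ.
1 GeV⁻¹ → ℏ × (1 GeV in J)⁻¹ = 6.56 × 10⁻²⁵ s.
Convert the energy scale: 8.50 × 10³ MeV⁻¹ = 8.50 × 10⁶ GeV⁻¹.
Result: 8.50 × 10⁶ × 6.56 × 10⁻²⁵ = 5.58 × 10⁻¹⁸ s.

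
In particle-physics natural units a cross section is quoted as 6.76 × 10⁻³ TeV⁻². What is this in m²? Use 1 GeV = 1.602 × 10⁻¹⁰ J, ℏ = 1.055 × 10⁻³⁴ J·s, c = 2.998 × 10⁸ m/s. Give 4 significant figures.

2.635 × 10⁻⁴⁰ m²

Area is [L]² = [E]⁻²·(ℏc)²; restore (ℏc)².
1 GeV⁻² → (ℏc)² × (1 GeV in J)⁻² = 3.898 × 10⁻³² m².
Convert the energy scale: 6.76 × 10⁻³ TeV⁻² = 6.76 × 10⁻⁹ GeV⁻².
Result: 6.76 × 10⁻⁹ × 3.898 × 10⁻³² = 2.635 × 10⁻⁴⁰ m².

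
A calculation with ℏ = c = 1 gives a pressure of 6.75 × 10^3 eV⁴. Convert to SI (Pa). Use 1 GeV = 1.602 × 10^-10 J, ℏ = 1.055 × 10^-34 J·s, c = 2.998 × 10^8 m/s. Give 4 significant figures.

Pressure is [E]/[L]³ = [E]⁴/(ℏc)³.
1 GeV⁴ → 1/(ℏc)³ × (1 GeV in J)⁴ = 2.082 × 10^37 Pa.
Convert the energy scale: 6.75 × 10^3 eV⁴ = 6.75 × 10^-33 GeV⁴.
Result: 6.75 × 10^-33 × 2.082 × 10^37 = 1.405 × 10^5 Pa.

1.405 × 10^5 Pa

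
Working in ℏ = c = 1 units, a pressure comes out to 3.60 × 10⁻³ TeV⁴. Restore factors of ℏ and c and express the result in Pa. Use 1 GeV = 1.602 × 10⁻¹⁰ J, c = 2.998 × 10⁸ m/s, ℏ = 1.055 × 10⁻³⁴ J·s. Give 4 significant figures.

7.494 × 10⁴⁶ Pa

Pressure is [E]/[L]³ = [E]⁴/(ℏc)³.
1 GeV⁴ → 1/(ℏc)³ × (1 GeV in J)⁴ = 2.082 × 10³⁷ Pa.
Convert the energy scale: 3.60 × 10⁻³ TeV⁴ = 3.60 × 10⁹ GeV⁴.
Result: 3.60 × 10⁹ × 2.082 × 10³⁷ = 7.494 × 10⁴⁶ Pa.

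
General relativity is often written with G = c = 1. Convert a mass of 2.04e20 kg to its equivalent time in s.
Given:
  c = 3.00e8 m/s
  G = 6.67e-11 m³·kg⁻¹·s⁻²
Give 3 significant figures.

Mass → time via G/c³.
2.04e20 kg × (G/c³) = 5.04e-16 s

5.04e-16 s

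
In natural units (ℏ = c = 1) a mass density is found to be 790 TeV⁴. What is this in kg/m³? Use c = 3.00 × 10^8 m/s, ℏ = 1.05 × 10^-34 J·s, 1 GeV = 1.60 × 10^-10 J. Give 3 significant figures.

Mass density is [E]/(c²[L]³) = [E]⁴/(ℏ³c⁵).
1 GeV⁴ → 1/(ℏ³c⁵) × (1 GeV in J)⁴ = 2.33 × 10^20 kg/m³.
Convert the energy scale: 790 TeV⁴ = 7.90 × 10^14 GeV⁴.
Result: 7.90 × 10^14 × 2.33 × 10^20 = 1.84 × 10^35 kg/m³.

1.84 × 10^35 kg/m³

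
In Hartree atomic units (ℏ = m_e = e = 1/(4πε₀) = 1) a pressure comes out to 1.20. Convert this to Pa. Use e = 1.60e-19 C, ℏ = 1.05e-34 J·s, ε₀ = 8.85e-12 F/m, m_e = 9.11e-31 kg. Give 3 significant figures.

3.62e13 Pa

One atomic unit of pressure: P_au = E_h/a₀³ = m_e⁴e¹⁰/((4πε₀)⁵ℏ⁸) = 3.01e13 Pa.
1.20 × 3.01e13 Pa = 3.62e13 Pa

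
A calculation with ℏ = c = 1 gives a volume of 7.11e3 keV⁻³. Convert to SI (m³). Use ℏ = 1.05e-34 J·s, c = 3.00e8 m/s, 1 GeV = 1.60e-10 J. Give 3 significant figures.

5.43e-26 m³

Volume is [L]³ = [E]⁻³·(ℏc)³.
1 GeV⁻³ → (ℏc)³ × (1 GeV in J)⁻³ = 7.63e-48 m³.
Convert the energy scale: 7.11e3 keV⁻³ = 7.11e21 GeV⁻³.
Result: 7.11e21 × 7.63e-48 = 5.43e-26 m³.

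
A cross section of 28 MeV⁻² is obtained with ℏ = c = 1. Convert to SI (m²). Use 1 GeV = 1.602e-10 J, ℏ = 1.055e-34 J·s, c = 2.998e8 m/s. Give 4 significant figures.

1.091e-24 m²

Area is [L]² = [E]⁻²·(ℏc)²; restore (ℏc)².
1 GeV⁻² → (ℏc)² × (1 GeV in J)⁻² = 3.898e-32 m².
Convert the energy scale: 28 MeV⁻² = 2.80e7 GeV⁻².
Result: 2.80e7 × 3.898e-32 = 1.091e-24 m².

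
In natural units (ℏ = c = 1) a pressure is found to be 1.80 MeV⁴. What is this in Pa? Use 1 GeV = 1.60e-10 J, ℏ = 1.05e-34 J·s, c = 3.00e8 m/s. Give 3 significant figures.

3.77e25 Pa

Pressure is [E]/[L]³ = [E]⁴/(ℏc)³.
1 GeV⁴ → 1/(ℏc)³ × (1 GeV in J)⁴ = 2.10e37 Pa.
Convert the energy scale: 1.80 MeV⁴ = 1.80e-12 GeV⁴.
Result: 1.80e-12 × 2.10e37 = 3.77e25 Pa.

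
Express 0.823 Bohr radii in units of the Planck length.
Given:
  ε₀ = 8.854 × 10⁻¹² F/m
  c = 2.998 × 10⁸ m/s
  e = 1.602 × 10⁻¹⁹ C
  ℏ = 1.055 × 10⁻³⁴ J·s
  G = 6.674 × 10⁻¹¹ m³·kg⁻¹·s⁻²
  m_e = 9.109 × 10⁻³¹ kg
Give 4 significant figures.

Bohr radius: a₀ = 4πε₀ℏ²/(m_e e²) = 5.297 × 10⁻¹¹ m
Planck length: ℓ_P = √(ℏG/c³) = 1.616 × 10⁻³⁵ m
0.823 × 5.297 × 10⁻¹¹ / 1.616 × 10⁻³⁵ = 2.697 × 10²⁴

2.697 × 10²⁴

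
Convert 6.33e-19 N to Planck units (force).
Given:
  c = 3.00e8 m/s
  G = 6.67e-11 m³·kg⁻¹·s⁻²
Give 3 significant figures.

Planck force: F_P = c⁴/G = 1.21e44 N.
6.33e-19 / 1.21e44 = 5.21e-63

5.21e-63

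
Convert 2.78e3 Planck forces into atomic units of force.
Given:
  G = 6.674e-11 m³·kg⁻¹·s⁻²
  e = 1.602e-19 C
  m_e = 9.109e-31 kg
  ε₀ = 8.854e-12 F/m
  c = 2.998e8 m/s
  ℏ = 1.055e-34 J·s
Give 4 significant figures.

Planck force: F_P = c⁴/G = 1.210e44 N
atomic unit of force: F_au = E_h/a₀ = m_e²e⁶/((4πε₀)³ℏ⁴) = 8.220e-8 N
2.78e3 × 1.210e44 / 8.220e-8 = 4.094e54

4.094e54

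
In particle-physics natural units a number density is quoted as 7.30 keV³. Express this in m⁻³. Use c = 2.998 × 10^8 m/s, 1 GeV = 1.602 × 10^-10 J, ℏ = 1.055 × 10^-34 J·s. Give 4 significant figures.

9.485 × 10^29 m⁻³

Number density is [L]⁻³ = [E]³/(ℏc)³.
1 GeV³ → 1/(ℏc)³ × (1 GeV in J)³ = 1.299 × 10^47 m⁻³.
Convert the energy scale: 7.30 keV³ = 7.30 × 10^-18 GeV³.
Result: 7.30 × 10^-18 × 1.299 × 10^47 = 9.485 × 10^29 m⁻³.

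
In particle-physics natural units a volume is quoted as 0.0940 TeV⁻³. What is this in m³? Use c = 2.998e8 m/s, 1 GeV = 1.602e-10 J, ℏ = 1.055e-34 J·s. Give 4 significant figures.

7.234e-58 m³

Volume is [L]³ = [E]⁻³·(ℏc)³.
1 GeV⁻³ → (ℏc)³ × (1 GeV in J)⁻³ = 7.696e-48 m³.
Convert the energy scale: 0.0940 TeV⁻³ = 9.40e-11 GeV⁻³.
Result: 9.40e-11 × 7.696e-48 = 7.234e-58 m³.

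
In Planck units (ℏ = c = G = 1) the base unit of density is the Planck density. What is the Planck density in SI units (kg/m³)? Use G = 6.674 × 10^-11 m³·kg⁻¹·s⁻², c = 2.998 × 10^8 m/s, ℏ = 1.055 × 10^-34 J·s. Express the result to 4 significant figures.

5.154 × 10^96 kg/m³

ρ_P = c⁵/(ℏG²)
  = 2.422 × 10^42 / 4.699 × 10^-55
  = 5.154 × 10^96 kg/m³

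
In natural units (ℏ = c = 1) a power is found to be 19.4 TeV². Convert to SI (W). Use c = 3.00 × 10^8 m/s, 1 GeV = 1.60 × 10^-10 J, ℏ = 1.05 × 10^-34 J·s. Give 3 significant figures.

Power is [E]/[T] = [E]²/ℏ.
1 GeV² → 1/ℏ × (1 GeV in J)² = 2.44 × 10^14 W.
Convert the energy scale: 19.4 TeV² = 1.94 × 10^7 GeV².
Result: 1.94 × 10^7 × 2.44 × 10^14 = 4.73 × 10^21 W.

4.73 × 10^21 W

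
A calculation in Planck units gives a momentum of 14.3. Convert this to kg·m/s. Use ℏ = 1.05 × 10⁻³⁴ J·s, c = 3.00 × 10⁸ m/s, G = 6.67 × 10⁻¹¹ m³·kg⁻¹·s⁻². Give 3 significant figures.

One Planck momentum: p_P = √(ℏc³/G) = 6.52 kg·m/s.
14.3 × 6.52 kg·m/s = 93.2 kg·m/s

93.2 kg·m/s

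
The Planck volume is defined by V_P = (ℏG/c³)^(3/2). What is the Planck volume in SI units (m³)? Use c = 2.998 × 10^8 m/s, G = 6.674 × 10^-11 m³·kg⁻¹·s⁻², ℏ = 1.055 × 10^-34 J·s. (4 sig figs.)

V_P = (ℏG/c³)^(3/2)
  = √(1.784 × 10^-209)
  = 4.224 × 10^-105 m³

4.224 × 10^-105 m³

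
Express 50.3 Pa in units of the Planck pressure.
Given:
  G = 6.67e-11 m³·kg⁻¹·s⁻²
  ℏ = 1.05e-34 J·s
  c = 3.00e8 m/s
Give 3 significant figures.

Planck pressure: p_P = c⁷/(ℏG²) = 4.68e113 Pa.
50.3 / 4.68e113 = 1.07e-112

1.07e-112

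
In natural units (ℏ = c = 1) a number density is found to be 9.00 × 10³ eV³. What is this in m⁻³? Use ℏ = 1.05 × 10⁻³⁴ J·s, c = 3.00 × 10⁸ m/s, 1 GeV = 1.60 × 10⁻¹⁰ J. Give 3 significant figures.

1.18 × 10²⁴ m⁻³

Number density is [L]⁻³ = [E]³/(ℏc)³.
1 GeV³ → 1/(ℏc)³ × (1 GeV in J)³ = 1.31 × 10⁴⁷ m⁻³.
Convert the energy scale: 9.00 × 10³ eV³ = 9.00 × 10⁻²⁴ GeV³.
Result: 9.00 × 10⁻²⁴ × 1.31 × 10⁴⁷ = 1.18 × 10²⁴ m⁻³.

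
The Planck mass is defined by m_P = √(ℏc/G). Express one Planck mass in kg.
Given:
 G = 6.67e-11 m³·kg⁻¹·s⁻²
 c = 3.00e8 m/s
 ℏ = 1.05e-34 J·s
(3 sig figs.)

m_P = √(ℏc/G)
  = √(4.72e-16)
  = 2.17e-8 kg

2.17e-8 kg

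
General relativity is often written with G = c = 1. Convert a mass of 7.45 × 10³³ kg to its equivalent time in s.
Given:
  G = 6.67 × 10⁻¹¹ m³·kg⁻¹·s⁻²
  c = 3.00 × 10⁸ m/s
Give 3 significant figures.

0.0184 s

Mass → time via G/c³.
7.45 × 10³³ kg × (G/c³) = 0.0184 s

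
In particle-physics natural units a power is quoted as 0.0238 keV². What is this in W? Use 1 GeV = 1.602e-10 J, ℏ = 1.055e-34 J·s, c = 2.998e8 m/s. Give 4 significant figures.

Power is [E]/[T] = [E]²/ℏ.
1 GeV² → 1/ℏ × (1 GeV in J)² = 2.433e14 W.
Convert the energy scale: 0.0238 keV² = 2.38e-14 GeV².
Result: 2.38e-14 × 2.433e14 = 5.790 W.

5.790 W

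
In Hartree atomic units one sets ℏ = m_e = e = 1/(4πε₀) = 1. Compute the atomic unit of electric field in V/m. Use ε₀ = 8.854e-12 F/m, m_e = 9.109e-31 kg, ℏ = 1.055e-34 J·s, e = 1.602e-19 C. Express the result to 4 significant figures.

E_au = E_h/(e a₀) = m_e²e⁵/((4πε₀)³ℏ⁴)
E_h = 4.354e-18 J
a₀ = 5.297e-11 m
E_h/(e·a₀) = 5.131e11 V/m

5.131e11 V/m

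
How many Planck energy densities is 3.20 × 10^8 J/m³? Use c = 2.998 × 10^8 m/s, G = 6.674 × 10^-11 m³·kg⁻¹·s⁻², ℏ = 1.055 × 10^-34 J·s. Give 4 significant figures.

6.908 × 10^-106

Planck energy density: u_P = c⁷/(ℏG²) = 4.632 × 10^113 J/m³.
3.20 × 10^8 / 4.632 × 10^113 = 6.908 × 10^-106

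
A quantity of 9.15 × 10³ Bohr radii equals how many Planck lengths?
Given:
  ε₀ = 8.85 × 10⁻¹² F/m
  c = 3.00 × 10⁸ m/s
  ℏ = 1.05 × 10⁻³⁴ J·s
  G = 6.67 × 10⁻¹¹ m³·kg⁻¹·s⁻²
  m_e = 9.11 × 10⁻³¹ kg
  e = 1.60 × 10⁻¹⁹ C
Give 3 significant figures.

Bohr radius: a₀ = 4πε₀ℏ²/(m_e e²) = 5.26 × 10⁻¹¹ m
Planck length: ℓ_P = √(ℏG/c³) = 1.61 × 10⁻³⁵ m
9.15 × 10³ × 5.26 × 10⁻¹¹ / 1.61 × 10⁻³⁵ = 2.99 × 10²⁸

2.99 × 10²⁸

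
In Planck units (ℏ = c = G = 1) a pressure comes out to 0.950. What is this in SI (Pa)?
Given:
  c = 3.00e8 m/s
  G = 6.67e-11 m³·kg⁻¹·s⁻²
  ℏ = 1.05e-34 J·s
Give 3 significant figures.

One Planck pressure: p_P = c⁷/(ℏG²) = 4.68e113 Pa.
0.950 × 4.68e113 Pa = 4.45e113 Pa

4.45e113 Pa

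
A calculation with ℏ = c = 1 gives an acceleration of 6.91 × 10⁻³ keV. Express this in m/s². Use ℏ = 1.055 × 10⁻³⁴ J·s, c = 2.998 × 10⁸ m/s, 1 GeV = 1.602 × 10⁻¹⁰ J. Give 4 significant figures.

Acceleration is [L]/[T]² = c·[E]/ℏ.
1 GeV → c/ℏ × (1 GeV in J) = 4.552 × 10³² m/s².
Convert the energy scale: 6.91 × 10⁻³ keV = 6.91 × 10⁻⁹ GeV.
Result: 6.91 × 10⁻⁹ × 4.552 × 10³² = 3.146 × 10²⁴ m/s².

3.146 × 10²⁴ m/s²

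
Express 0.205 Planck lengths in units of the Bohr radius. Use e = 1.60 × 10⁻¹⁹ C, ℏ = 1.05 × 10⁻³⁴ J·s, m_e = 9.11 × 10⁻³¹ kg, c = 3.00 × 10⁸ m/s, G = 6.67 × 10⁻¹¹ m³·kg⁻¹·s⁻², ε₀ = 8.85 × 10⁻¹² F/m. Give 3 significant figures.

Planck length: ℓ_P = √(ℏG/c³) = 1.61 × 10⁻³⁵ m
Bohr radius: a₀ = 4πε₀ℏ²/(m_e e²) = 5.26 × 10⁻¹¹ m
0.205 × 1.61 × 10⁻³⁵ / 5.26 × 10⁻¹¹ = 6.28 × 10⁻²⁶

6.28 × 10⁻²⁶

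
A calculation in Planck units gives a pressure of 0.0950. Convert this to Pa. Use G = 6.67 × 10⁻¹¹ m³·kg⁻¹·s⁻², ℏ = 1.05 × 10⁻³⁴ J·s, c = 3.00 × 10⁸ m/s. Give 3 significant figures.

One Planck pressure: p_P = c⁷/(ℏG²) = 4.68 × 10¹¹³ Pa.
0.0950 × 4.68 × 10¹¹³ Pa = 4.45 × 10¹¹² Pa

4.45 × 10¹¹² Pa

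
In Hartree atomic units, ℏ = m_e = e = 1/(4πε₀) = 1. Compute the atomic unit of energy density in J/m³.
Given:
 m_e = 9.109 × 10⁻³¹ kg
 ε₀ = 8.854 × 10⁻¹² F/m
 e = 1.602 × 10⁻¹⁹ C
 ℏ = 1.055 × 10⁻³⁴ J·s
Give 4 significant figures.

The unique combination of the constants set to 1 with dimensions of energy density is u_au = E_h/a₀³ = m_e⁴e¹⁰/((4πε₀)⁵ℏ⁸).
E_h = 4.354 × 10⁻¹⁸ J
a₀ = 5.297 × 10⁻¹¹ m
E_h/a₀³ = 2.929 × 10¹³ J/m³

2.929 × 10¹³ J/m³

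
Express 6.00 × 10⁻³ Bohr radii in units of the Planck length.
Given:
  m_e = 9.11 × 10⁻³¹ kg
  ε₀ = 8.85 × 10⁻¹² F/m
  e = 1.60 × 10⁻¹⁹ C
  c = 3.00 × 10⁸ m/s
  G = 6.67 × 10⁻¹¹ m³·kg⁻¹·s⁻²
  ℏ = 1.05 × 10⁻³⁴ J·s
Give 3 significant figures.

1.96 × 10²²

Bohr radius: a₀ = 4πε₀ℏ²/(m_e e²) = 5.26 × 10⁻¹¹ m
Planck length: ℓ_P = √(ℏG/c³) = 1.61 × 10⁻³⁵ m
6.00 × 10⁻³ × 5.26 × 10⁻¹¹ / 1.61 × 10⁻³⁵ = 1.96 × 10²²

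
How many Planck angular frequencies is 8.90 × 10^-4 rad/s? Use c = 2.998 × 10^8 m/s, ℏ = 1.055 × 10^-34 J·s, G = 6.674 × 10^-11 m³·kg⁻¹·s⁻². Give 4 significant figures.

4.799 × 10^-47

Planck angular frequency: ω_P = √(c⁵/(ℏG)) = 1.855 × 10^43 rad/s.
8.90 × 10^-4 / 1.855 × 10^43 = 4.799 × 10^-47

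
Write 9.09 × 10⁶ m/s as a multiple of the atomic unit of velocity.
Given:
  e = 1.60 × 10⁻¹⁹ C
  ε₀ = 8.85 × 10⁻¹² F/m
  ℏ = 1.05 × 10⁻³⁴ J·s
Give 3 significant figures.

atomic unit of velocity: v_au = e²/(4πε₀ℏ) = 2.19 × 10⁶ m/s.
9.09 × 10⁶ / 2.19 × 10⁶ = 4.15

4.15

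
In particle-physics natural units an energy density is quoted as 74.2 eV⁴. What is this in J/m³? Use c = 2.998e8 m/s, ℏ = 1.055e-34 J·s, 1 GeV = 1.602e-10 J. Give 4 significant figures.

[E]/[L]³ = [E]⁴/(ℏc)³; restore (ℏc)⁻³.
1 GeV⁴ → 1/(ℏc)³ × (1 GeV in J)⁴ = 2.082e37 J/m³.
Convert the energy scale: 74.2 eV⁴ = 7.42e-35 GeV⁴.
Result: 7.42e-35 × 2.082e37 = 1.545e3 J/m³.

1.545e3 J/m³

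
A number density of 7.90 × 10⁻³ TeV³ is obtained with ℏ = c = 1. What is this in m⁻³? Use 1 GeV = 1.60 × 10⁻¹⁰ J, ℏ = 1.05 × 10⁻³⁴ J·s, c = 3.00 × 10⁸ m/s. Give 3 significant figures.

1.04 × 10⁵⁴ m⁻³

Number density is [L]⁻³ = [E]³/(ℏc)³.
1 GeV³ → 1/(ℏc)³ × (1 GeV in J)³ = 1.31 × 10⁴⁷ m⁻³.
Convert the energy scale: 7.90 × 10⁻³ TeV³ = 7.90 × 10⁶ GeV³.
Result: 7.90 × 10⁶ × 1.31 × 10⁴⁷ = 1.04 × 10⁵⁴ m⁻³.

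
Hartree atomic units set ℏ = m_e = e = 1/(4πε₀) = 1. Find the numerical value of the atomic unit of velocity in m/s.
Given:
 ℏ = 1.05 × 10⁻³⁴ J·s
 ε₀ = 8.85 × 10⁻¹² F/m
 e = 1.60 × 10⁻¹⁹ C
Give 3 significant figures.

From ℏ = m_e = e = 1/(4πε₀) = 1 the velocity scale is v_au = e²/(4πε₀ℏ).
  = 2.56 × 10⁻³⁸ / 1.17 × 10⁻⁴⁴
  = 2.19 × 10⁶ m/s

2.19 × 10⁶ m/s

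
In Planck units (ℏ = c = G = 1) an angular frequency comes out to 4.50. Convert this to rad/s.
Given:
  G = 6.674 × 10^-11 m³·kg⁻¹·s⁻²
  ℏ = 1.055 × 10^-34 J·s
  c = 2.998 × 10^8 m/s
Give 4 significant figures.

8.346 × 10^43 rad/s

One Planck angular frequency: ω_P = √(c⁵/(ℏG)) = 1.855 × 10^43 rad/s.
4.50 × 1.855 × 10^43 rad/s = 8.346 × 10^43 rad/s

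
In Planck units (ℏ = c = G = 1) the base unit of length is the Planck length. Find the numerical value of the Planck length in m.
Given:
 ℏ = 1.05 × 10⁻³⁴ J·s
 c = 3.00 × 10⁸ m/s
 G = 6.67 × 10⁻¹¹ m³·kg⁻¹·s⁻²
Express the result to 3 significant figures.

1.61 × 10⁻³⁵ m

ℓ_P = √(ℏG/c³)
  = √(2.59 × 10⁻⁷⁰)
  = 1.61 × 10⁻³⁵ m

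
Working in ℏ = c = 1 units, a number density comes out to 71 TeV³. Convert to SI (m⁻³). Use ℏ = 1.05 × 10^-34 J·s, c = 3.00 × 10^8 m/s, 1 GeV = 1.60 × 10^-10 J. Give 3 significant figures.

Number density is [L]⁻³ = [E]³/(ℏc)³.
1 GeV³ → 1/(ℏc)³ × (1 GeV in J)³ = 1.31 × 10^47 m⁻³.
Convert the energy scale: 71 TeV³ = 7.10 × 10^10 GeV³.
Result: 7.10 × 10^10 × 1.31 × 10^47 = 9.30 × 10^57 m⁻³.

9.30 × 10^57 m⁻³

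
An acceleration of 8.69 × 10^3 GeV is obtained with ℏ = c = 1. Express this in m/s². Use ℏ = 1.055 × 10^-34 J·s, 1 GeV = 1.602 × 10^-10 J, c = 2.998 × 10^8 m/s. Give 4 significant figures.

Acceleration is [L]/[T]² = c·[E]/ℏ.
1 GeV → c/ℏ × (1 GeV in J) = 4.552 × 10^32 m/s².
Result: 8.69 × 10^3 × 4.552 × 10^32 = 3.956 × 10^36 m/s².

3.956 × 10^36 m/s²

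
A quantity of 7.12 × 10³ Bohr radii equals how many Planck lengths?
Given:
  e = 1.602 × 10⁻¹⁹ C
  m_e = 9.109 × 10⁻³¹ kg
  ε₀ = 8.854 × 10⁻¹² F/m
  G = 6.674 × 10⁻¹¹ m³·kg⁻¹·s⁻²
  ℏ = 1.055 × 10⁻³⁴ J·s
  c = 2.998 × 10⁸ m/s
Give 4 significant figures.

Bohr radius: a₀ = 4πε₀ℏ²/(m_e e²) = 5.297 × 10⁻¹¹ m
Planck length: ℓ_P = √(ℏG/c³) = 1.616 × 10⁻³⁵ m
7.12 × 10³ × 5.297 × 10⁻¹¹ / 1.616 × 10⁻³⁵ = 2.333 × 10²⁸

2.333 × 10²⁸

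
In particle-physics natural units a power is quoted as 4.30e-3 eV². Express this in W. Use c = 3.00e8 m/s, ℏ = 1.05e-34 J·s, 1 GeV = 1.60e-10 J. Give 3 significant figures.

1.05e-6 W

Power is [E]/[T] = [E]²/ℏ.
1 GeV² → 1/ℏ × (1 GeV in J)² = 2.44e14 W.
Convert the energy scale: 4.30e-3 eV² = 4.30e-21 GeV².
Result: 4.30e-21 × 2.44e14 = 1.05e-6 W.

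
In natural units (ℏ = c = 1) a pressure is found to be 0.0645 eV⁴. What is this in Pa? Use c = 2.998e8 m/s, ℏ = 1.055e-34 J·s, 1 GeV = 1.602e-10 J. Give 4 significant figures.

Pressure is [E]/[L]³ = [E]⁴/(ℏc)³.
1 GeV⁴ → 1/(ℏc)³ × (1 GeV in J)⁴ = 2.082e37 Pa.
Convert the energy scale: 0.0645 eV⁴ = 6.45e-38 GeV⁴.
Result: 6.45e-38 × 2.082e37 = 1.343 Pa.

1.343 Pa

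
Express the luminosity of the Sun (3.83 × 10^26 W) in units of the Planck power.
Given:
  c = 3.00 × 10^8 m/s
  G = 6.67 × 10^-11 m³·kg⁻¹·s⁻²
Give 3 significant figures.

Planck power: P_P = c⁵/G = 3.64 × 10^52 W.
3.83 × 10^26 / 3.64 × 10^52 = 1.05 × 10^-26

1.05 × 10^-26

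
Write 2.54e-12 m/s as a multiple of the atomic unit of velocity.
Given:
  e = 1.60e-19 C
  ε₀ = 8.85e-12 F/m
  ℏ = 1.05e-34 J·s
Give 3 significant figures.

1.16e-18

atomic unit of velocity: v_au = e²/(4πε₀ℏ) = 2.19e6 m/s.
2.54e-12 / 2.19e6 = 1.16e-18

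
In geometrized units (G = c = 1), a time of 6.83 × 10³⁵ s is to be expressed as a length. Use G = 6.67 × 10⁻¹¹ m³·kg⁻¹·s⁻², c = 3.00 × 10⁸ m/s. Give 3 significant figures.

2.05 × 10⁴⁴ m

Time → length via c.
6.83 × 10³⁵ s × (c) = 2.05 × 10⁴⁴ m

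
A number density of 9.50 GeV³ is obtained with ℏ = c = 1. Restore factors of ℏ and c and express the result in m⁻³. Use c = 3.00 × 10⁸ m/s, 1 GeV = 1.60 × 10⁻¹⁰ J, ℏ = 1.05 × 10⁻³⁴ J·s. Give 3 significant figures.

1.24 × 10⁴⁸ m⁻³

Number density is [L]⁻³ = [E]³/(ℏc)³.
1 GeV³ → 1/(ℏc)³ × (1 GeV in J)³ = 1.31 × 10⁴⁷ m⁻³.
Result: 9.50 × 1.31 × 10⁴⁷ = 1.24 × 10⁴⁸ m⁻³.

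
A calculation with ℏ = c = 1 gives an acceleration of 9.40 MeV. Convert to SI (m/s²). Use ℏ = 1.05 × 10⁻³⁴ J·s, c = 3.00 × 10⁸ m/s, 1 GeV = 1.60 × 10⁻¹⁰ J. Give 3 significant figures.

Acceleration is [L]/[T]² = c·[E]/ℏ.
1 GeV → c/ℏ × (1 GeV in J) = 4.57 × 10³² m/s².
Convert the energy scale: 9.40 MeV = 9.40 × 10⁻³ GeV.
Result: 9.40 × 10⁻³ × 4.57 × 10³² = 4.30 × 10³⁰ m/s².

4.30 × 10³⁰ m/s²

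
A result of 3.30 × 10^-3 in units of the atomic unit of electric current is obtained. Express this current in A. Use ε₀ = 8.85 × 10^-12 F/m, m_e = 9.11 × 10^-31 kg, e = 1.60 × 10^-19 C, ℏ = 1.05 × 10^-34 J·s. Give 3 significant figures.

One atomic unit of electric current: I_au = e E_h/ℏ = m_e e⁵/((4πε₀)²ℏ³) = 6.67 × 10^-3 A.
3.30 × 10^-3 × 6.67 × 10^-3 A = 2.20 × 10^-5 A

2.20 × 10^-5 A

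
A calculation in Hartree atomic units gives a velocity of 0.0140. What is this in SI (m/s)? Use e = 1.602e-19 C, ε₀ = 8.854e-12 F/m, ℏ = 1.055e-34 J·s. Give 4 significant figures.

One atomic unit of velocity: v_au = e²/(4πε₀ℏ) = 2.186e6 m/s.
0.0140 × 2.186e6 m/s = 3.061e4 m/s

3.061e4 m/s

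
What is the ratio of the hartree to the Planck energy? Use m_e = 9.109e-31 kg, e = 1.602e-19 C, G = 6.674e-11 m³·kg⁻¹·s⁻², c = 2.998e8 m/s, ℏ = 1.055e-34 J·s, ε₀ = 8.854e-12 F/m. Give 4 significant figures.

hartree: E_h = m_e e⁴/(4πε₀ℏ)² = 4.354e-18 J
Planck energy: E_P = √(ℏc⁵/G) = 1.957e9 J
ratio = 4.354e-18 / 1.957e9 = 2.225e-27

2.225e-27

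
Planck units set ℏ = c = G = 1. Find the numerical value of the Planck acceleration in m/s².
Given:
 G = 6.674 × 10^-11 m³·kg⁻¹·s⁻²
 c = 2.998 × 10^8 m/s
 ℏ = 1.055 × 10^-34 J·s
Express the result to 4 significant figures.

5.560 × 10^51 m/s²

The unique combination of the constants set to 1 with dimensions of acceleration is a_P = √(c⁷/(ℏG)).
  = √(3.092 × 10^103)
  = 5.560 × 10^51 m/s²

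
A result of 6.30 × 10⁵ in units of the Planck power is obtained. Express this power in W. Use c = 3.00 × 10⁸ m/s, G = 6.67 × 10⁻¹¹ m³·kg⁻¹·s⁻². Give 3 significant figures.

One Planck power: P_P = c⁵/G = 3.64 × 10⁵² W.
6.30 × 10⁵ × 3.64 × 10⁵² W = 2.30 × 10⁵⁸ W

2.30 × 10⁵⁸ W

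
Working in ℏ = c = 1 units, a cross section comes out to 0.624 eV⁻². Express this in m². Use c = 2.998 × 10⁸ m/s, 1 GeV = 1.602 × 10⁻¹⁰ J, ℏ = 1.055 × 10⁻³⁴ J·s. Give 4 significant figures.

2.432 × 10⁻¹⁴ m²

Area is [L]² = [E]⁻²·(ℏc)²; restore (ℏc)².
1 GeV⁻² → (ℏc)² × (1 GeV in J)⁻² = 3.898 × 10⁻³² m².
Convert the energy scale: 0.624 eV⁻² = 6.24 × 10¹⁷ GeV⁻².
Result: 6.24 × 10¹⁷ × 3.898 × 10⁻³² = 2.432 × 10⁻¹⁴ m².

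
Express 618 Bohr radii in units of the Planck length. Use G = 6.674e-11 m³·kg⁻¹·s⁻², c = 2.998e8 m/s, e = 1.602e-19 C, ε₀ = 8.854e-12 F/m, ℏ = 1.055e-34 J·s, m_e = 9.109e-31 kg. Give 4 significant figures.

Bohr radius: a₀ = 4πε₀ℏ²/(m_e e²) = 5.297e-11 m
Planck length: ℓ_P = √(ℏG/c³) = 1.616e-35 m
618 × 5.297e-11 / 1.616e-35 = 2.025e27

2.025e27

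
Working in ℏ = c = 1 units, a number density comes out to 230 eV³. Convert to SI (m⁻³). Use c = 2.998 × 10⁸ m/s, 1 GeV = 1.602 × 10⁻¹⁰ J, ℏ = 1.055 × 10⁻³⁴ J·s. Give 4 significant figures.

Number density is [L]⁻³ = [E]³/(ℏc)³.
1 GeV³ → 1/(ℏc)³ × (1 GeV in J)³ = 1.299 × 10⁴⁷ m⁻³.
Convert the energy scale: 230 eV³ = 2.30 × 10⁻²⁵ GeV³.
Result: 2.30 × 10⁻²⁵ × 1.299 × 10⁴⁷ = 2.989 × 10²² m⁻³.

2.989 × 10²² m⁻³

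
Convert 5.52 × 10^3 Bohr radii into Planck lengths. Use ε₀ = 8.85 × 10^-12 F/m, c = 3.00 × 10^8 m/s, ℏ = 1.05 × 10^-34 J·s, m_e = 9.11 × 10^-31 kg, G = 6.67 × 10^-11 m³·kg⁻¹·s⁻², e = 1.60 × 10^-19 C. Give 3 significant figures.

1.80 × 10^28

Bohr radius: a₀ = 4πε₀ℏ²/(m_e e²) = 5.26 × 10^-11 m
Planck length: ℓ_P = √(ℏG/c³) = 1.61 × 10^-35 m
5.52 × 10^3 × 5.26 × 10^-11 / 1.61 × 10^-35 = 1.80 × 10^28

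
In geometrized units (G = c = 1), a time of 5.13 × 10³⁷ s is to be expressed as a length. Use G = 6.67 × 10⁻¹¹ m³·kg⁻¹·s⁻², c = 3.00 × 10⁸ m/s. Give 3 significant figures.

1.54 × 10⁴⁶ m

Time → length via c.
5.13 × 10³⁷ s × (c) = 1.54 × 10⁴⁶ m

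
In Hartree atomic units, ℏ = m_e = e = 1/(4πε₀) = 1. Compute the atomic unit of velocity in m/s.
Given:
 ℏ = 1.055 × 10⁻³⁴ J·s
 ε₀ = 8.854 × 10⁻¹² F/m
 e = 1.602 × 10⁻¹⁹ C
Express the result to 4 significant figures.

From ℏ = m_e = e = 1/(4πε₀) = 1 the velocity scale is v_au = e²/(4πε₀ℏ).
  = 2.566 × 10⁻³⁸ / 1.174 × 10⁻⁴⁴
  = 2.186 × 10⁶ m/s

2.186 × 10⁶ m/s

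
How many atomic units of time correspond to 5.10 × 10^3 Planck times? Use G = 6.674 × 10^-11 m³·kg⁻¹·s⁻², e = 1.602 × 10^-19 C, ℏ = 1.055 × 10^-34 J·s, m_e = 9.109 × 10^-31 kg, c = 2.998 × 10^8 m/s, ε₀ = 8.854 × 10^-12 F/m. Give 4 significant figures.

Planck time: t_P = √(ℏG/c⁵) = 5.392 × 10^-44 s
atomic unit of time: τ_au = (4πε₀)²ℏ³/(m_e e⁴) = 2.423 × 10^-17 s
5.10 × 10^3 × 5.392 × 10^-44 / 2.423 × 10^-17 = 1.135 × 10^-23

1.135 × 10^-23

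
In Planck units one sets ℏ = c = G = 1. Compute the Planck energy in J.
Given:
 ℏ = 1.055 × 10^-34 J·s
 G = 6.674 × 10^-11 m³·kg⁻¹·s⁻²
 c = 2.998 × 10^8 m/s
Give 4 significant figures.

E_P = √(ℏc⁵/G)
  = √(3.828 × 10^18)
  = 1.957 × 10^9 J

1.957 × 10^9 J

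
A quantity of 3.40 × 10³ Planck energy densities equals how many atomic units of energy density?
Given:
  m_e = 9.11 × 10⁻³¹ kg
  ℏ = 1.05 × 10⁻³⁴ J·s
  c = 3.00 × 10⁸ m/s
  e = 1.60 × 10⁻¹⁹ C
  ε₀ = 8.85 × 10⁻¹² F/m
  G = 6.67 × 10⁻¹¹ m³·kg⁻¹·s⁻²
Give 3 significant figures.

5.28 × 10¹⁰³

Planck energy density: u_P = c⁷/(ℏG²) = 4.68 × 10¹¹³ J/m³
atomic unit of energy density: u_au = E_h/a₀³ = m_e⁴e¹⁰/((4πε₀)⁵ℏ⁸) = 3.01 × 10¹³ J/m³
3.40 × 10³ × 4.68 × 10¹¹³ / 3.01 × 10¹³ = 5.28 × 10¹⁰³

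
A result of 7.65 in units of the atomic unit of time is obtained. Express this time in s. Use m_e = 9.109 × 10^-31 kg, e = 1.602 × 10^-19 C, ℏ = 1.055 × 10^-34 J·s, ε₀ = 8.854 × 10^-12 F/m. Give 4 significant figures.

One atomic unit of time: τ_au = (4πε₀)²ℏ³/(m_e e⁴) = 2.423 × 10^-17 s.
7.65 × 2.423 × 10^-17 s = 1.854 × 10^-16 s

1.854 × 10^-16 s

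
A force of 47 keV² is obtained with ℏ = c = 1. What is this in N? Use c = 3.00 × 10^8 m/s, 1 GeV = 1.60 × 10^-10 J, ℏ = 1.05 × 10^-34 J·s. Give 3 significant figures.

Force is [E]/[L] = [E]²/(ℏc); restore (ℏc)⁻¹.
1 GeV² → 1/(ℏc) × (1 GeV in J)² = 8.13 × 10^5 N.
Convert the energy scale: 47 keV² = 4.70 × 10^-11 GeV².
Result: 4.70 × 10^-11 × 8.13 × 10^5 = 3.82 × 10^-5 N.

3.82 × 10^-5 N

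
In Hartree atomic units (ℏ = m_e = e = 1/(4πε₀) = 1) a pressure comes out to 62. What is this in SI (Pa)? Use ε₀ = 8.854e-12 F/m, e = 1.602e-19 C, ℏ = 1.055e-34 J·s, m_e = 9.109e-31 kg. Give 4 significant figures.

1.816e15 Pa

One atomic unit of pressure: P_au = E_h/a₀³ = m_e⁴e¹⁰/((4πε₀)⁵ℏ⁸) = 2.929e13 Pa.
62 × 2.929e13 Pa = 1.816e15 Pa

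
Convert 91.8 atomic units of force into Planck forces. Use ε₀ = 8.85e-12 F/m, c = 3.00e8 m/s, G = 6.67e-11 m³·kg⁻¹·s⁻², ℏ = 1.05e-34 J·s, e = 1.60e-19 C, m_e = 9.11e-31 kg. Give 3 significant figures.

6.30e-50

atomic unit of force: F_au = E_h/a₀ = m_e²e⁶/((4πε₀)³ℏ⁴) = 8.33e-8 N
Planck force: F_P = c⁴/G = 1.21e44 N
91.8 × 8.33e-8 / 1.21e44 = 6.30e-50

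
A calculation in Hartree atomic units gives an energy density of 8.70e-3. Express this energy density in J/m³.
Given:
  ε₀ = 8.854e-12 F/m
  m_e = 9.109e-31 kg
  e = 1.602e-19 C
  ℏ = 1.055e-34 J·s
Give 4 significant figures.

One atomic unit of energy density: u_au = E_h/a₀³ = m_e⁴e¹⁰/((4πε₀)⁵ℏ⁸) = 2.929e13 J/m³.
8.70e-3 × 2.929e13 J/m³ = 2.548e11 J/m³

2.548e11 J/m³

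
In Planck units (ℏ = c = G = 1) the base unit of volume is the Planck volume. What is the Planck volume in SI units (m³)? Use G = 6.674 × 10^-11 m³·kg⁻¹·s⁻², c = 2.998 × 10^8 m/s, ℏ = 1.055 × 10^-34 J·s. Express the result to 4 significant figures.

V_P = (ℏG/c³)^(3/2)
  = √(1.784 × 10^-209)
  = 4.224 × 10^-105 m³

4.224 × 10^-105 m³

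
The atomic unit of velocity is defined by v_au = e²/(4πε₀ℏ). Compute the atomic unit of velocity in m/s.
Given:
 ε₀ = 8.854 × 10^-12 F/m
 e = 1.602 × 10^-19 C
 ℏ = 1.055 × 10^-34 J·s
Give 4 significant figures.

v_au = e²/(4πε₀ℏ)
  = 2.566 × 10^-38 / 1.174 × 10^-44
  = 2.186 × 10^6 m/s

2.186 × 10^6 m/s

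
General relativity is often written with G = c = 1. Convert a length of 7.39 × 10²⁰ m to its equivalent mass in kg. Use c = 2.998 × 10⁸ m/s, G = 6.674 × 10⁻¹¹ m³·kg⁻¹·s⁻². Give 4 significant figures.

Length → mass via c²/G.
7.39 × 10²⁰ m × (c²/G) = 9.952 × 10⁴⁷ kg

9.952 × 10⁴⁷ kg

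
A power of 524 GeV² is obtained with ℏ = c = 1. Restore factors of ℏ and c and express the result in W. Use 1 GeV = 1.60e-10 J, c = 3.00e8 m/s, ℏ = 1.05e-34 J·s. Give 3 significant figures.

Power is [E]/[T] = [E]²/ℏ.
1 GeV² → 1/ℏ × (1 GeV in J)² = 2.44e14 W.
Result: 524 × 2.44e14 = 1.28e17 W.

1.28e17 W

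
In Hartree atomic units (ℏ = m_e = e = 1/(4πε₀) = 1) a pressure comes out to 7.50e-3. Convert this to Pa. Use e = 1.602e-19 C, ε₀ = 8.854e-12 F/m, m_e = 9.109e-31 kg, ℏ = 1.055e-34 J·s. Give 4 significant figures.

2.197e11 Pa

One atomic unit of pressure: P_au = E_h/a₀³ = m_e⁴e¹⁰/((4πε₀)⁵ℏ⁸) = 2.929e13 Pa.
7.50e-3 × 2.929e13 Pa = 2.197e11 Pa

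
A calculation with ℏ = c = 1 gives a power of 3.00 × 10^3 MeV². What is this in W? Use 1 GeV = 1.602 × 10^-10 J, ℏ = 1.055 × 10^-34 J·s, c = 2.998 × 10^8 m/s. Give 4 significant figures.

Power is [E]/[T] = [E]²/ℏ.
1 GeV² → 1/ℏ × (1 GeV in J)² = 2.433 × 10^14 W.
Convert the energy scale: 3.00 × 10^3 MeV² = 3.00 × 10^-3 GeV².
Result: 3.00 × 10^-3 × 2.433 × 10^14 = 7.298 × 10^11 W.

7.298 × 10^11 W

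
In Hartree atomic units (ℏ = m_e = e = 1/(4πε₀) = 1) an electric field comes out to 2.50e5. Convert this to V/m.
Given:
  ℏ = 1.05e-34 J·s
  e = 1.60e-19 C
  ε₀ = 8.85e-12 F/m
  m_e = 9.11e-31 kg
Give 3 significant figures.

1.30e17 V/m

One atomic unit of electric field: E_au = E_h/(e a₀) = m_e²e⁵/((4πε₀)³ℏ⁴) = 5.20e11 V/m.
2.50e5 × 5.20e11 V/m = 1.30e17 V/m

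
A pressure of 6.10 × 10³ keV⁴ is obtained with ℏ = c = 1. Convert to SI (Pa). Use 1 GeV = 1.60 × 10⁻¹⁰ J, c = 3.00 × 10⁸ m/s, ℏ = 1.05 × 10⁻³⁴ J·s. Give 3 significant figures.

Pressure is [E]/[L]³ = [E]⁴/(ℏc)³.
1 GeV⁴ → 1/(ℏc)³ × (1 GeV in J)⁴ = 2.10 × 10³⁷ Pa.
Convert the energy scale: 6.10 × 10³ keV⁴ = 6.10 × 10⁻²¹ GeV⁴.
Result: 6.10 × 10⁻²¹ × 2.10 × 10³⁷ = 1.28 × 10¹⁷ Pa.

1.28 × 10¹⁷ Pa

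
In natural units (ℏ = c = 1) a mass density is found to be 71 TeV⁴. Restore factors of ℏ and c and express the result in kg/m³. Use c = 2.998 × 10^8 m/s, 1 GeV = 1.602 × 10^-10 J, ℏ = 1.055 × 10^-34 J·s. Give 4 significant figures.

1.644 × 10^34 kg/m³

Mass density is [E]/(c²[L]³) = [E]⁴/(ℏ³c⁵).
1 GeV⁴ → 1/(ℏ³c⁵) × (1 GeV in J)⁴ = 2.316 × 10^20 kg/m³.
Convert the energy scale: 71 TeV⁴ = 7.10 × 10^13 GeV⁴.
Result: 7.10 × 10^13 × 2.316 × 10^20 = 1.644 × 10^34 kg/m³.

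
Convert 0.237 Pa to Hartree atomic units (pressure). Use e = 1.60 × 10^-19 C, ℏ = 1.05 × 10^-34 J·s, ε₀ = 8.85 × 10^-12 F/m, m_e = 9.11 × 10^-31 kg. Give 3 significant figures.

atomic unit of pressure: P_au = E_h/a₀³ = m_e⁴e¹⁰/((4πε₀)⁵ℏ⁸) = 3.01 × 10^13 Pa.
0.237 / 3.01 × 10^13 = 7.87 × 10^-15

7.87 × 10^-15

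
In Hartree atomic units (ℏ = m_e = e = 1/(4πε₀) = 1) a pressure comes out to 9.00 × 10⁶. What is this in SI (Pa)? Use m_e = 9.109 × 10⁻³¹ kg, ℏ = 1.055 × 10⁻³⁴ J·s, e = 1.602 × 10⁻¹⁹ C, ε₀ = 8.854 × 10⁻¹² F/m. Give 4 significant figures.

2.636 × 10²⁰ Pa

One atomic unit of pressure: P_au = E_h/a₀³ = m_e⁴e¹⁰/((4πε₀)⁵ℏ⁸) = 2.929 × 10¹³ Pa.
9.00 × 10⁶ × 2.929 × 10¹³ Pa = 2.636 × 10²⁰ Pa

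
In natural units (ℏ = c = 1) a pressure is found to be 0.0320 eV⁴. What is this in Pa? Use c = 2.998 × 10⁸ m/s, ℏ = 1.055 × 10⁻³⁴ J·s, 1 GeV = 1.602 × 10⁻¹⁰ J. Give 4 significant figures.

Pressure is [E]/[L]³ = [E]⁴/(ℏc)³.
1 GeV⁴ → 1/(ℏc)³ × (1 GeV in J)⁴ = 2.082 × 10³⁷ Pa.
Convert the energy scale: 0.0320 eV⁴ = 3.20 × 10⁻³⁸ GeV⁴.
Result: 3.20 × 10⁻³⁸ × 2.082 × 10³⁷ = 0.6661 Pa.

0.6661 Pa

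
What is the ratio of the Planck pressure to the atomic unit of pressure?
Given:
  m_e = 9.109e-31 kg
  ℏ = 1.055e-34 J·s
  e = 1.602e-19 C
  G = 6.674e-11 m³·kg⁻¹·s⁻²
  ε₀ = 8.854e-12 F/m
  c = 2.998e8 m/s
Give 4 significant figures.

Planck pressure: p_P = c⁷/(ℏG²) = 4.632e113 Pa
atomic unit of pressure: P_au = E_h/a₀³ = m_e⁴e¹⁰/((4πε₀)⁵ℏ⁸) = 2.929e13 Pa
ratio = 4.632e113 / 2.929e13 = 1.581e100

1.581e100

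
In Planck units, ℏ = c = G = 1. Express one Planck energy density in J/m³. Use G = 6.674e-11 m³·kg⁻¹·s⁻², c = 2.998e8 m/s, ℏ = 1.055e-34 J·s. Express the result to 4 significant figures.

Dimensional analysis gives u_P = c⁷/(ℏG²).
  = 2.177e59 / 4.699e-55
  = 4.632e113 J/m³

4.632e113 J/m³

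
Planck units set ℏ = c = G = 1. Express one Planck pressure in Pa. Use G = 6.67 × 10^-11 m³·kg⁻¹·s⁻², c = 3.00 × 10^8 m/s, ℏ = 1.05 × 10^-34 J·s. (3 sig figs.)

From ℏ = c = G = 1 the pressure scale is p_P = c⁷/(ℏG²).
  = 2.19 × 10^59 / 4.67 × 10^-55
  = 4.68 × 10^113 Pa

4.68 × 10^113 Pa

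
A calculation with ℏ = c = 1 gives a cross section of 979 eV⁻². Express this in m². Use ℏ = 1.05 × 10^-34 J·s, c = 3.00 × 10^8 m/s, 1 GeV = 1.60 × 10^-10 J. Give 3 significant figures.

3.79 × 10^-11 m²

Area is [L]² = [E]⁻²·(ℏc)²; restore (ℏc)².
1 GeV⁻² → (ℏc)² × (1 GeV in J)⁻² = 3.88 × 10^-32 m².
Convert the energy scale: 979 eV⁻² = 9.79 × 10^20 GeV⁻².
Result: 9.79 × 10^20 × 3.88 × 10^-32 = 3.79 × 10^-11 m².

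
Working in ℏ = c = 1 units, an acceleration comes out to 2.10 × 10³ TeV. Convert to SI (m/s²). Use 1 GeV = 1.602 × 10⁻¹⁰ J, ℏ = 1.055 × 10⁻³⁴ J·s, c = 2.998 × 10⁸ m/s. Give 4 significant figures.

Acceleration is [L]/[T]² = c·[E]/ℏ.
1 GeV → c/ℏ × (1 GeV in J) = 4.552 × 10³² m/s².
Convert the energy scale: 2.10 × 10³ TeV = 2.10 × 10⁶ GeV.
Result: 2.10 × 10⁶ × 4.552 × 10³² = 9.560 × 10³⁸ m/s².

9.560 × 10³⁸ m/s²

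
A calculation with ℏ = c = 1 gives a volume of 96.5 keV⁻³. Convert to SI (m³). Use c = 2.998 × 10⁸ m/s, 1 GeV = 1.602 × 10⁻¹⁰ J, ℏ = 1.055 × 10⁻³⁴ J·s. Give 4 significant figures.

7.427 × 10⁻²⁸ m³

Volume is [L]³ = [E]⁻³·(ℏc)³.
1 GeV⁻³ → (ℏc)³ × (1 GeV in J)⁻³ = 7.696 × 10⁻⁴⁸ m³.
Convert the energy scale: 96.5 keV⁻³ = 9.65 × 10¹⁹ GeV⁻³.
Result: 9.65 × 10¹⁹ × 7.696 × 10⁻⁴⁸ = 7.427 × 10⁻²⁸ m³.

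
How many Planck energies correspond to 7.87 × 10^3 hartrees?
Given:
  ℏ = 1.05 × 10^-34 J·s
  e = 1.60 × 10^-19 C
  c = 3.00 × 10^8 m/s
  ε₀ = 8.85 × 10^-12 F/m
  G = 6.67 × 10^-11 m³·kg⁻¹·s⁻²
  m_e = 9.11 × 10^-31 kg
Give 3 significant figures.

1.76 × 10^-23

hartree: E_h = m_e e⁴/(4πε₀ℏ)² = 4.38 × 10^-18 J
Planck energy: E_P = √(ℏc⁵/G) = 1.96 × 10^9 J
7.87 × 10^3 × 4.38 × 10^-18 / 1.96 × 10^9 = 1.76 × 10^-23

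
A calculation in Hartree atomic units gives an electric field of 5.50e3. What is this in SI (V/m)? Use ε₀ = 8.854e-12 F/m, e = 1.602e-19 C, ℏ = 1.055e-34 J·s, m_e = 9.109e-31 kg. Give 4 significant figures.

2.822e15 V/m

One atomic unit of electric field: E_au = E_h/(e a₀) = m_e²e⁵/((4πε₀)³ℏ⁴) = 5.131e11 V/m.
5.50e3 × 5.131e11 V/m = 2.822e15 V/m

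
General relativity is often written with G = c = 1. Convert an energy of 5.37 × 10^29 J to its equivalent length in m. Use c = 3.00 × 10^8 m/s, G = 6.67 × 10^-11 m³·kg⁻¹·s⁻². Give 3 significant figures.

Energy → length via G/c⁴.
5.37 × 10^29 J × (G/c⁴) = 4.42 × 10^-15 m

4.42 × 10^-15 m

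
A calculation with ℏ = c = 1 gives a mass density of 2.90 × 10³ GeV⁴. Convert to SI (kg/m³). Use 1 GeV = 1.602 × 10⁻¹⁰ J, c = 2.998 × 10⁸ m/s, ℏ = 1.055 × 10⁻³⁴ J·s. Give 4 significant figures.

6.716 × 10²³ kg/m³

Mass density is [E]/(c²[L]³) = [E]⁴/(ℏ³c⁵).
1 GeV⁴ → 1/(ℏ³c⁵) × (1 GeV in J)⁴ = 2.316 × 10²⁰ kg/m³.
Result: 2.90 × 10³ × 2.316 × 10²⁰ = 6.716 × 10²³ kg/m³.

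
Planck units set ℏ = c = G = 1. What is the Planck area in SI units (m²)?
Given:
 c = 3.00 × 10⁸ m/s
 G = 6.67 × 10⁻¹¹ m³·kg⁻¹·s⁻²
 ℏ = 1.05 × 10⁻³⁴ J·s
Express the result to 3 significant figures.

Dimensional analysis gives A_P = ℏG/c³.
  = 7.00 × 10⁻⁴⁵ / 2.70 × 10²⁵
  = 2.59 × 10⁻⁷⁰ m²

2.59 × 10⁻⁷⁰ m²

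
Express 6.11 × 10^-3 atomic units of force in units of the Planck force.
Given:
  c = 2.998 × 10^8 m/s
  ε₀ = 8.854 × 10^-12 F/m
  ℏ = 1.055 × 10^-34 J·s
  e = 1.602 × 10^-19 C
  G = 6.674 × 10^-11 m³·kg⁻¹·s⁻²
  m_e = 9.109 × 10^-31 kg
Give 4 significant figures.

4.149 × 10^-54

atomic unit of force: F_au = E_h/a₀ = m_e²e⁶/((4πε₀)³ℏ⁴) = 8.220 × 10^-8 N
Planck force: F_P = c⁴/G = 1.210 × 10^44 N
6.11 × 10^-3 × 8.220 × 10^-8 / 1.210 × 10^44 = 4.149 × 10^-54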